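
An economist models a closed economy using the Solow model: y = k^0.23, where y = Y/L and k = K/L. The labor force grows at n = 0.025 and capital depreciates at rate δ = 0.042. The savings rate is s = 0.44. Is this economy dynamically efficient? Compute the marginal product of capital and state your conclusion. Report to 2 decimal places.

n + δ = 0.025 + 0.042 = 0.067.
Steady-state k*: s·k^0.23 = 0.067·k gives k* = (0.44/0.067)^(1/0.77) ≈ 11.5220.
MPK = 0.23·11.5220^(-0.77) ≈ 0.0350.
MPK < n+δ = 0.067, so the economy is dynamically inefficient (over-saving).

dynamically inefficient; MPK ≈ 0.04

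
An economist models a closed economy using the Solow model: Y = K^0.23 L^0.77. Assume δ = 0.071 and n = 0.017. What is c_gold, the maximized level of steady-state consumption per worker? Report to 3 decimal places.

c_gold ≈ 1.026

Break-even investment rate: n + δ = 0.017 + 0.071 = 0.088.
Maximizing c = f(k) − (n+δ)·k gives f'(k) = n+δ, i.e. 0.23·k^(0.23−1) = 0.088, so k_gold = (0.23/0.088)^(1/0.77) ≈ 3.4824.
y_gold = 3.4824^0.23 ≈ 1.3324.
c_gold = y_gold − (n+δ)·k_gold = 1.3324 − 0.088·3.4824 ≈ 1.0259.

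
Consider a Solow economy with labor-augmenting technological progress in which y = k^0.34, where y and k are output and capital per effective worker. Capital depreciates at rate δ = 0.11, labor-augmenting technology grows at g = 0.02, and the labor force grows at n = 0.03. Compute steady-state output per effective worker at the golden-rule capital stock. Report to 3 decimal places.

y_gold ≈ 1.474

n + g + δ = 0.03 + 0.02 + 0.11 = 0.16.
Golden rule sets MPK = n+g+δ: 0.34·k^(0.34−1) = 0.16, so k_gold = (0.34/0.16)^(1/0.66) ≈ 3.1333.
Output: y_gold = k_gold^0.34 = 3.1333^0.34 ≈ 1.4745.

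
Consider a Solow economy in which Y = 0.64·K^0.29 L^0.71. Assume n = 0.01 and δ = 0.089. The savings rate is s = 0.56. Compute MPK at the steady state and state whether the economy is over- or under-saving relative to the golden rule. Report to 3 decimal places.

Break-even investment rate: n + δ = 0.01 + 0.089 = 0.099.
Steady-state k*: s·A·k^0.29 = 0.099·k gives k* = (0.56·0.64/0.099)^(1/0.71) ≈ 6.1228.
MPK = 0.29·0.64·6.1228^(-0.71) ≈ 0.0513.
MPK < n+δ = 0.099, so the economy is dynamically inefficient (over-saving).

over-saving; MPK ≈ 0.051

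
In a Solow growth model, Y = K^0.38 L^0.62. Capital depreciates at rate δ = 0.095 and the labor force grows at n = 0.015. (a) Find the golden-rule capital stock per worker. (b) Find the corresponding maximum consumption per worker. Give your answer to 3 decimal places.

(a) k_gold ≈ 7.385; (b) c_gold ≈ 1.325

Capital per worker breaks even when investment replaces (n + δ)·k; here n + δ = 0.11.
Maximizing c = f(k) − (n+δ)·k gives f'(k) = n+δ, i.e. 0.38·k^(0.38−1) = 0.11, so k_gold = (0.38/0.11)^(1/0.62) ≈ 7.3854.
y_gold = 7.3854^0.38 ≈ 2.1379; c_gold = y_gold − 0.11·k_gold ≈ 1.3255.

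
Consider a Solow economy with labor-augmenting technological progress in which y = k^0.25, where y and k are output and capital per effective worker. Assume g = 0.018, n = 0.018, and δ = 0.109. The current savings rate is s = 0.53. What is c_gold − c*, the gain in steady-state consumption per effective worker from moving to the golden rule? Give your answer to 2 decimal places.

Break-even investment rate: n + g + δ = 0.018 + 0.018 + 0.109 = 0.145.
Current steady state (s = 0.53): k* = (0.53/0.145)^(1/0.75) ≈ 5.6305, y* = 5.6305^0.25 ≈ 1.5404, c* = (1−0.53)·1.5404 ≈ 0.7240.
Golden rule sets MPK = n+g+δ: 0.25·k^(0.25−1) = 0.145, so k_gold = (0.25/0.145)^(1/0.75) ≈ 2.0674.
y_gold = 2.0674^0.25 ≈ 1.1991, c_gold = y_gold − 0.145·k_gold ≈ 0.8993.
Gain: Δc = 0.8993 − 0.7240 ≈ 0.1753.

Δc ≈ 0.18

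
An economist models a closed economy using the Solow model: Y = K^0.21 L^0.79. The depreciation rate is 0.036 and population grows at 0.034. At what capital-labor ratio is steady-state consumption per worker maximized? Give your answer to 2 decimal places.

k_gold ≈ 4.02

n + δ = 0.034 + 0.036 = 0.07.
Setting f'(k) = n+δ gives 0.21·k^(0.21−1) = 0.07, hence k_gold = (0.21/0.07)^(1/0.79) ≈ 4.0175.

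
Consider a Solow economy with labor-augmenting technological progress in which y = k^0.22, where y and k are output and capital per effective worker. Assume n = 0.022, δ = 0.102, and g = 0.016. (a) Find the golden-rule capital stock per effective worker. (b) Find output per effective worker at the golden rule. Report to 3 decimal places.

(a) k_gold ≈ 1.785; (b) y_gold ≈ 1.136

Break-even investment rate: n + g + δ = 0.022 + 0.016 + 0.102 = 0.14.
At the golden rule the marginal product of capital equals n+g+δ: 0.22·k^(0.22−1) = 0.14. Solving, k_gold = (0.22/0.14)^(1/0.78) ≈ 1.7851.
y_gold = 1.7851^0.22 ≈ 1.1360.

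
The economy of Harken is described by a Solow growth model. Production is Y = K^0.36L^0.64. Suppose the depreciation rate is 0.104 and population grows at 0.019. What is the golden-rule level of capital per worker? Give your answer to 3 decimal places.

The effective depreciation rate is n + δ = 0.019 + 0.104 = 0.123.
Setting f'(k) = n+δ gives 0.36·k^(0.36−1) = 0.123, hence k_gold = (0.36/0.123)^(1/0.64) ≈ 5.3548.

k_gold ≈ 5.355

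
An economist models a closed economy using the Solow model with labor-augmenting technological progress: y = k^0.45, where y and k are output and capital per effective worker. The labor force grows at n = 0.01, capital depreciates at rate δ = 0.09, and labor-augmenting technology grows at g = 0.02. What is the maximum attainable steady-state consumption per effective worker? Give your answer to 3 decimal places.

c_gold ≈ 1.622

Break-even investment rate: n + g + δ = 0.01 + 0.02 + 0.09 = 0.12.
Setting f'(k) = n+g+δ gives 0.45·k^(0.45−1) = 0.12, hence k_gold = (0.45/0.12)^(1/0.55) ≈ 11.0584.
y_gold = 11.0584^0.45 ≈ 2.9489.
c_gold = y_gold − (n+g+δ)·k_gold = 2.9489 − 0.12·11.0584 ≈ 1.6219.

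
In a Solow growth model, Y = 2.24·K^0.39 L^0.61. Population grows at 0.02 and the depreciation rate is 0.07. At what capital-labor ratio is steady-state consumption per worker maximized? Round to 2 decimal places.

k_gold ≈ 41.51

Break-even investment rate: n + δ = 0.02 + 0.07 = 0.09.
Maximizing c = f(k) − (n+δ)·k gives f'(k) = n+δ, i.e. 0.39·2.24·k^(0.39−1) = 0.09, so k_gold = (0.39·2.24/0.09)^(1/0.61) ≈ 41.5095.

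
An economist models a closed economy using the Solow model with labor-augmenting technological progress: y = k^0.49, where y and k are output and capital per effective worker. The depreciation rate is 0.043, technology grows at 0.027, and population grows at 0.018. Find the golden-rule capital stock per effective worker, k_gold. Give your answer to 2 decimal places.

k_gold ≈ 28.99

n + g + δ = 0.018 + 0.027 + 0.043 = 0.088.
At the golden rule the marginal product of capital equals n+g+δ: 0.49·k^(0.49−1) = 0.088. Solving, k_gold = (0.49/0.088)^(1/0.51) ≈ 28.9857.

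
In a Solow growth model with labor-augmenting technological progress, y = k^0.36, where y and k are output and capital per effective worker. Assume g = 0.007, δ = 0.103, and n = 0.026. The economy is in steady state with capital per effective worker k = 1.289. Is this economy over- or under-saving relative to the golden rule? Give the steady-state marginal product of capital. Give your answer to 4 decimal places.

under-saving; MPK ≈ 0.3060

n + g + δ = 0.026 + 0.007 + 0.103 = 0.136.
MPK = 0.36·k^(0.36−1) = 0.36·1.289^(-0.64) ≈ 0.3060.
MPK > 0.136, so the economy is dynamically efficient (under-saving).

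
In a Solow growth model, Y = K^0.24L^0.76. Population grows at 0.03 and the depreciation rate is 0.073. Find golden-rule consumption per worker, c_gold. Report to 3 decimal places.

c_gold ≈ 0.993

Break-even investment rate: n + δ = 0.03 + 0.073 = 0.103.
Golden rule sets MPK = n+δ: 0.24·k^(0.24−1) = 0.103, so k_gold = (0.24/0.103)^(1/0.76) ≈ 3.0436.
y_gold = 3.0436^0.24 ≈ 1.3062.
c_gold = y_gold − (n+δ)·k_gold = 1.3062 − 0.103·3.0436 ≈ 0.9927.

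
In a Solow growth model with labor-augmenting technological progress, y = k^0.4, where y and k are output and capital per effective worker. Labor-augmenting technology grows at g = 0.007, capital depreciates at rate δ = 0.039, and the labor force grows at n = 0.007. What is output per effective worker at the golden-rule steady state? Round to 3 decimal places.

y_gold ≈ 3.848

n + g + δ = 0.007 + 0.007 + 0.039 = 0.053.
Golden rule sets MPK = n+g+δ: 0.4·k^(0.4−1) = 0.053, so k_gold = (0.4/0.053)^(1/0.6) ≈ 29.0385.
Output: y_gold = k_gold^0.4 = 29.0385^0.4 ≈ 3.8476.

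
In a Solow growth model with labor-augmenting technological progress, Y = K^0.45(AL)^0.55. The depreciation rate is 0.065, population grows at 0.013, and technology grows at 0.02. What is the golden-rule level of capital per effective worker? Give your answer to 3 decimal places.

k_gold ≈ 15.981

The effective depreciation rate is n + g + δ = 0.013 + 0.02 + 0.065 = 0.098.
Golden rule sets MPK = n+g+δ: 0.45·k^(0.45−1) = 0.098, so k_gold = (0.45/0.098)^(1/0.55) ≈ 15.9813.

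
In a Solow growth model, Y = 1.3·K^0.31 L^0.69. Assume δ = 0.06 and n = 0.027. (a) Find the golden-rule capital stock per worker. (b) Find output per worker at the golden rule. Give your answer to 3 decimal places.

(a) k_gold ≈ 9.224; (b) y_gold ≈ 2.589

Break-even investment rate: n + δ = 0.027 + 0.06 = 0.087.
Setting f'(k) = n+δ gives 0.31·1.3·k^(0.31−1) = 0.087, hence k_gold = (0.31·1.3/0.087)^(1/0.69) ≈ 9.2237.
y_gold = 1.3·9.2237^0.31 ≈ 2.5886.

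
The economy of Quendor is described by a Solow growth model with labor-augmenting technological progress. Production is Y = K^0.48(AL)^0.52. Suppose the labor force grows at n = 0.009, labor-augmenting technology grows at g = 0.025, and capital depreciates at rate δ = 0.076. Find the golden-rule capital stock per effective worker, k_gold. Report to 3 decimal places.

k_gold ≈ 17.001

Break-even investment rate: n + g + δ = 0.009 + 0.025 + 0.076 = 0.11.
Setting f'(k) = n+g+δ gives 0.48·k^(0.48−1) = 0.11, hence k_gold = (0.48/0.11)^(1/0.52) ≈ 17.0011.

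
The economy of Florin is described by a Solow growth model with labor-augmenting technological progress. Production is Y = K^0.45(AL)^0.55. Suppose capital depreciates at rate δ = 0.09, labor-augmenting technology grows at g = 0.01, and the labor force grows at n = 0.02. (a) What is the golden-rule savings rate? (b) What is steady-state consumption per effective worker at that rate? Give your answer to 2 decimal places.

(a) s_gold = 0.45; (b) c_gold ≈ 1.62

Capital per effective worker breaks even when investment replaces (n + g + δ)·k; here n + g + δ = 0.12.
For Cobb-Douglas, s_gold equals capital's share: s_gold = 0.45.
Golden rule sets MPK = n+g+δ: 0.45·k^(0.45−1) = 0.12, so k_gold = (0.45/0.12)^(1/0.55) ≈ 11.0584.
y_gold = 11.0584^0.45 ≈ 2.9489; c_gold = (1−0.45)·y_gold ≈ 1.6219.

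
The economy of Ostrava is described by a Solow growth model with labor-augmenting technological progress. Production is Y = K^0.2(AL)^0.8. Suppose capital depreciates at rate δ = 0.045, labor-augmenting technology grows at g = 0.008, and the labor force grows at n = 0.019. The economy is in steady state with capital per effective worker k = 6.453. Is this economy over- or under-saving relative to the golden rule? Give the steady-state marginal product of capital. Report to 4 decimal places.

over-saving; MPK ≈ 0.0450

n + g + δ = 0.019 + 0.008 + 0.045 = 0.072.
MPK = 0.2·k^(0.2−1) = 0.2·6.453^(-0.8) ≈ 0.0450.
MPK < 0.072, so the economy is dynamically inefficient (over-saving).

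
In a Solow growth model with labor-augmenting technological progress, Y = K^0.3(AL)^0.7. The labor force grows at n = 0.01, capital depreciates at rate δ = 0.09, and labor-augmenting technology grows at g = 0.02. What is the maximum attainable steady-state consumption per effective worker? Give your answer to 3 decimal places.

c_gold ≈ 1.037

n + g + δ = 0.01 + 0.02 + 0.09 = 0.12.
At the golden rule the marginal product of capital equals n+g+δ: 0.3·k^(0.3−1) = 0.12. Solving, k_gold = (0.3/0.12)^(1/0.7) ≈ 3.7024.
y_gold = 3.7024^0.3 ≈ 1.4810.
c_gold = y_gold − (n+g+δ)·k_gold = 1.4810 − 0.12·3.7024 ≈ 1.0367.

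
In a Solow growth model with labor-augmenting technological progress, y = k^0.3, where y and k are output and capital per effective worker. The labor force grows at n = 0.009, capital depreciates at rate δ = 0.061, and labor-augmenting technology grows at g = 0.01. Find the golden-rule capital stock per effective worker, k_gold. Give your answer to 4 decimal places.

Capital per effective worker breaks even when investment replaces (n + g + δ)·k; here n + g + δ = 0.08.
Maximizing c = f(k) − (n+g+δ)·k gives f'(k) = n+g+δ, i.e. 0.3·k^(0.3−1) = 0.08, so k_gold = (0.3/0.08)^(1/0.7) ≈ 6.6076.

k_gold ≈ 6.6076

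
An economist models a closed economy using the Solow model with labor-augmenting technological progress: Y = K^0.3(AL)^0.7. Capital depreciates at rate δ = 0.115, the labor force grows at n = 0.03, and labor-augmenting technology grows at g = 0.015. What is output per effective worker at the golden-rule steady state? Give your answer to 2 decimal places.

y_gold ≈ 1.31

Break-even investment rate: n + g + δ = 0.03 + 0.015 + 0.115 = 0.16.
At the golden rule the marginal product of capital equals n+g+δ: 0.3·k^(0.3−1) = 0.16. Solving, k_gold = (0.3/0.16)^(1/0.7) ≈ 2.4547.
Output: y_gold = k_gold^0.3 = 2.4547^0.3 ≈ 1.3092.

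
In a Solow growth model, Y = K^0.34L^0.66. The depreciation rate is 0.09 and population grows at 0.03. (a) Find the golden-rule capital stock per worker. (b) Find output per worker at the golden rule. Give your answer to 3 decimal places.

(a) k_gold ≈ 4.845; (b) y_gold ≈ 1.710

n + δ = 0.03 + 0.09 = 0.12.
At the golden rule the marginal product of capital equals n+δ: 0.34·k^(0.34−1) = 0.12. Solving, k_gold = (0.34/0.12)^(1/0.66) ≈ 4.8451.
y_gold = 4.8451^0.34 ≈ 1.7100.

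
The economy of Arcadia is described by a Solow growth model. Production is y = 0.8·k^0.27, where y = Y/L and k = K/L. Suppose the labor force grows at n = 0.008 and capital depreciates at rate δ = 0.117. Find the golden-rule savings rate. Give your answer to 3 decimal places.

Break-even investment rate: n + δ = 0.008 + 0.117 = 0.125.
At the golden rule MPK = n+δ, and in any Cobb-Douglas steady state s = (n+δ)·k/y = MPK·k/y = capital's share 0.27.

s_gold = 0.270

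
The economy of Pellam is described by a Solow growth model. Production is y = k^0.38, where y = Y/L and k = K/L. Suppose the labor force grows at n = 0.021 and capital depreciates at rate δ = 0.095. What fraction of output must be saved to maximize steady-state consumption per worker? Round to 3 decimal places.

The effective depreciation rate is n + δ = 0.021 + 0.095 = 0.116.
At the golden rule MPK = n+δ, and in any Cobb-Douglas steady state s = (n+δ)·k/y = MPK·k/y = capital's share 0.38.

s_gold = 0.380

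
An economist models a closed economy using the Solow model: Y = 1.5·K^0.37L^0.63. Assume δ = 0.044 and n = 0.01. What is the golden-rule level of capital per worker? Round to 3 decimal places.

n + δ = 0.01 + 0.044 = 0.054.
At the golden rule the marginal product of capital equals n+δ: 0.37·1.5·k^(0.37−1) = 0.054. Solving, k_gold = (0.37·1.5/0.054)^(1/0.63) ≈ 40.3821.

k_gold ≈ 40.382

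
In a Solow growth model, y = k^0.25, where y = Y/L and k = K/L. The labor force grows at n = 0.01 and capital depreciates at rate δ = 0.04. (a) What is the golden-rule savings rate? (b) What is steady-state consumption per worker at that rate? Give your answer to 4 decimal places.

(a) s_gold = 0.2500; (b) c_gold ≈ 1.2825

Break-even investment rate: n + δ = 0.01 + 0.04 = 0.05.
For Cobb-Douglas, s_gold equals capital's share: s_gold = 0.25.
At the golden rule the marginal product of capital equals n+δ: 0.25·k^(0.25−1) = 0.05. Solving, k_gold = (0.25/0.05)^(1/0.75) ≈ 8.5499.
y_gold = 8.5499^0.25 ≈ 1.7100; c_gold = (1−0.25)·y_gold ≈ 1.2825.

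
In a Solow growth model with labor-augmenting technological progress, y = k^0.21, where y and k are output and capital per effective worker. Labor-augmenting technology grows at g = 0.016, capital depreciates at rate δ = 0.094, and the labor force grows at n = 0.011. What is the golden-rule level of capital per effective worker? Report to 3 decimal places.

Break-even investment rate: n + g + δ = 0.011 + 0.016 + 0.094 = 0.121.
Golden rule sets MPK = n+g+δ: 0.21·k^(0.21−1) = 0.121, so k_gold = (0.21/0.121)^(1/0.79) ≈ 2.0095.

k_gold ≈ 2.009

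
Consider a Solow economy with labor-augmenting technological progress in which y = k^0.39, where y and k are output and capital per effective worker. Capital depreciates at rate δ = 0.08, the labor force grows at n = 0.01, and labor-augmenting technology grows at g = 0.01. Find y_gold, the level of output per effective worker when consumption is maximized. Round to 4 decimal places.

Capital per effective worker breaks even when investment replaces (n + g + δ)·k; here n + g + δ = 0.1.
Maximizing c = f(k) − (n+g+δ)·k gives f'(k) = n+g+δ, i.e. 0.39·k^(0.39−1) = 0.1, so k_gold = (0.39/0.1)^(1/0.61) ≈ 9.3102.
Output: y_gold = k_gold^0.39 = 9.3102^0.39 ≈ 2.3872.

y_gold ≈ 2.3872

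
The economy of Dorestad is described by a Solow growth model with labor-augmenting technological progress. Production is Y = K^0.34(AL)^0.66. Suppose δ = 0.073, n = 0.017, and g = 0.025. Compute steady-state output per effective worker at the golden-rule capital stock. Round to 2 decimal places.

y_gold ≈ 1.75

Capital per effective worker breaks even when investment replaces (n + g + δ)·k; here n + g + δ = 0.115.
Golden rule sets MPK = n+g+δ: 0.34·k^(0.34−1) = 0.115, so k_gold = (0.34/0.115)^(1/0.66) ≈ 5.1678.
Output: y_gold = k_gold^0.34 = 5.1678^0.34 ≈ 1.7479.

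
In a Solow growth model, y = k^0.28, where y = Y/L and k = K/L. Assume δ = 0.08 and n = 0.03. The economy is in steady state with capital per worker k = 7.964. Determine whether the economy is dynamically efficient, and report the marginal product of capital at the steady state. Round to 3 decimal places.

Break-even investment rate: n + δ = 0.03 + 0.08 = 0.11.
MPK = 0.28·k^(0.28−1) = 0.28·7.964^(-0.72) ≈ 0.0629.
MPK < 0.11, so the economy is dynamically inefficient (over-saving).

dynamically inefficient; MPK ≈ 0.063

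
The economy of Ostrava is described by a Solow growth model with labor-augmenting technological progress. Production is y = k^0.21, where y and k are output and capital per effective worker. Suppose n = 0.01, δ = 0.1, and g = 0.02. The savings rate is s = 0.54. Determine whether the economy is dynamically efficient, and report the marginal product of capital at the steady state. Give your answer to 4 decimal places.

The effective depreciation rate is n + g + δ = 0.01 + 0.02 + 0.1 = 0.13.
Steady-state k*: s·k^0.21 = 0.13·k gives k* = (0.54/0.13)^(1/0.79) ≈ 6.0652.
MPK = 0.21·6.0652^(-0.79) ≈ 0.0506.
MPK < n+g+δ = 0.13, so the economy is dynamically inefficient (over-saving).

dynamically inefficient; MPK ≈ 0.0506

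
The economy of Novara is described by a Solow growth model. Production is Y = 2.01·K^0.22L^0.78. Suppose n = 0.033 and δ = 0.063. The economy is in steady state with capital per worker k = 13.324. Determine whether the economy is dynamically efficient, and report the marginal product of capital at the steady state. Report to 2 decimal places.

n + δ = 0.033 + 0.063 = 0.096.
MPK = 0.22·2.01·k^(0.22−1) = 0.22·2.01·13.324^(-0.78) ≈ 0.0587.
MPK < 0.096, so the economy is dynamically inefficient (over-saving).

dynamically inefficient; MPK ≈ 0.06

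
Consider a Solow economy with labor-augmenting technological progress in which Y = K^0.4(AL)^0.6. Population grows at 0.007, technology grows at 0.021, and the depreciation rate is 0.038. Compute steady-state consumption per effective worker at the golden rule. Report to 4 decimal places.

n + g + δ = 0.007 + 0.021 + 0.038 = 0.066.
Maximizing c = f(k) − (n+g+δ)·k gives f'(k) = n+g+δ, i.e. 0.4·k^(0.4−1) = 0.066, so k_gold = (0.4/0.066)^(1/0.6) ≈ 20.1462.
y_gold = 20.1462^0.4 ≈ 3.3241.
c_gold = y_gold − (n+g+δ)·k_gold = 3.3241 − 0.066·20.1462 ≈ 1.9945.

c_gold ≈ 1.9945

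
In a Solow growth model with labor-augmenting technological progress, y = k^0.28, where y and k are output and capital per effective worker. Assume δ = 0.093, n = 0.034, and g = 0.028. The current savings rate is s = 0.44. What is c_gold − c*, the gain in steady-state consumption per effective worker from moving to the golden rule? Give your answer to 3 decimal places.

Δc ≈ 0.066

Break-even investment rate: n + g + δ = 0.034 + 0.028 + 0.093 = 0.155.
Current steady state (s = 0.44): k* = (0.44/0.155)^(1/0.72) ≈ 4.2593, y* = 4.2593^0.28 ≈ 1.5004, c* = (1−0.44)·1.5004 ≈ 0.8402.
Golden rule sets MPK = n+g+δ: 0.28·k^(0.28−1) = 0.155, so k_gold = (0.28/0.155)^(1/0.72) ≈ 2.2735.
y_gold = 2.2735^0.28 ≈ 1.2586, c_gold = y_gold − 0.155·k_gold ≈ 0.9062.
Gain: Δc = 0.9062 − 0.8402 ≈ 0.0659.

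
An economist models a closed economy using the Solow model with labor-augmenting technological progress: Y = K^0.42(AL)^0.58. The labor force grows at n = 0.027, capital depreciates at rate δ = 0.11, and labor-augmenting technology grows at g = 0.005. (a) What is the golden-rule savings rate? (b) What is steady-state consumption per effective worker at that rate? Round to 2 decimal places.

n + g + δ = 0.027 + 0.005 + 0.11 = 0.142.
For Cobb-Douglas, s_gold equals capital's share: s_gold = 0.42.
Setting f'(k) = n+g+δ gives 0.42·k^(0.42−1) = 0.142, hence k_gold = (0.42/0.142)^(1/0.58) ≈ 6.4864.
y_gold = 6.4864^0.42 ≈ 2.1930; c_gold = (1−0.42)·y_gold ≈ 1.2719.

(a) s_gold = 0.42; (b) c_gold ≈ 1.27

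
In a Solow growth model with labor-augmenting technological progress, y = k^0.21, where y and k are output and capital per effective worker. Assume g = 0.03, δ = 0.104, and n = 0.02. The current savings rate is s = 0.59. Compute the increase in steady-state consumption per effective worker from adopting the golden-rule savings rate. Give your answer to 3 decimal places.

Δc ≈ 0.272

Capital per effective worker breaks even when investment replaces (n + g + δ)·k; here n + g + δ = 0.154.
Current steady state (s = 0.59): k* = (0.59/0.154)^(1/0.79) ≈ 5.4751, y* = 5.4751^0.21 ≈ 1.4291, c* = (1−0.59)·1.4291 ≈ 0.5859.
Maximizing c = f(k) − (n+g+δ)·k gives f'(k) = n+g+δ, i.e. 0.21·k^(0.21−1) = 0.154, so k_gold = (0.21/0.154)^(1/0.79) ≈ 1.4808.
y_gold = 1.4808^0.21 ≈ 1.0859, c_gold = y_gold − 0.154·k_gold ≈ 0.8579.
Gain: Δc = 0.8579 − 0.5859 ≈ 0.2720.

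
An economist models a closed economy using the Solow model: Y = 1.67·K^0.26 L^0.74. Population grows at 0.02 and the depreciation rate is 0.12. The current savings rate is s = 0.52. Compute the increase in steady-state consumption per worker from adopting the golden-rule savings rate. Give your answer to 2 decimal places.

Break-even investment rate: n + δ = 0.02 + 0.12 = 0.14.
Current steady state (s = 0.52): k* = (0.52·1.67/0.14)^(1/0.74) ≈ 11.7780, y* = 1.67·11.7780^0.26 ≈ 3.1710, c* = (1−0.52)·3.1710 ≈ 1.5221.
At the golden rule the marginal product of capital equals n+δ: 0.26·1.67·k^(0.26−1) = 0.14. Solving, k_gold = (0.26·1.67/0.14)^(1/0.74) ≈ 4.6161.
y_gold = 1.67·4.6161^0.26 ≈ 2.4856, c_gold = y_gold − 0.14·k_gold ≈ 1.8393.
Gain: Δc = 1.8393 − 1.5221 ≈ 0.3173.

Δc ≈ 0.32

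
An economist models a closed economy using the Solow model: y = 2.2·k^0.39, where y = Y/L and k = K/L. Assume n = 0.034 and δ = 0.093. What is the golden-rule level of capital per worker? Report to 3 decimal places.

Break-even investment rate: n + δ = 0.034 + 0.093 = 0.127.
At the golden rule the marginal product of capital equals n+δ: 0.39·2.2·k^(0.39−1) = 0.127. Solving, k_gold = (0.39·2.2/0.127)^(1/0.61) ≈ 22.9159.

k_gold ≈ 22.916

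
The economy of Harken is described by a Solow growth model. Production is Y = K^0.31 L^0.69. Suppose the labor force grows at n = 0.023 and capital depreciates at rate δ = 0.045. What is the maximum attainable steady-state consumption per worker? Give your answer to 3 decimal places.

c_gold ≈ 1.364

n + δ = 0.023 + 0.045 = 0.068.
Setting f'(k) = n+δ gives 0.31·k^(0.31−1) = 0.068, hence k_gold = (0.31/0.068)^(1/0.69) ≈ 9.0128.
y_gold = 9.0128^0.31 ≈ 1.9770.
c_gold = y_gold − (n+δ)·k_gold = 1.9770 − 0.068·9.0128 ≈ 1.3641.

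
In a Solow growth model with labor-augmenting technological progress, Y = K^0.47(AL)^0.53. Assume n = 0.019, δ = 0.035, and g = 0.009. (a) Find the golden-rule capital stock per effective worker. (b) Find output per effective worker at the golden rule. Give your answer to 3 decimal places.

Capital per effective worker breaks even when investment replaces (n + g + δ)·k; here n + g + δ = 0.063.
At the golden rule the marginal product of capital equals n+g+δ: 0.47·k^(0.47−1) = 0.063. Solving, k_gold = (0.47/0.063)^(1/0.53) ≈ 44.3314.
y_gold = 44.3314^0.47 ≈ 5.9423.

(a) k_gold ≈ 44.331; (b) y_gold ≈ 5.942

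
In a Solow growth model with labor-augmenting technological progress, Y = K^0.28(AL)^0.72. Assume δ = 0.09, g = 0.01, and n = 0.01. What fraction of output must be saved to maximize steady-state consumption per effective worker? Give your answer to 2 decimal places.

s_gold = 0.28

Break-even investment rate: n + g + δ = 0.01 + 0.01 + 0.09 = 0.11.
At the golden rule MPK = n+g+δ, and in any Cobb-Douglas steady state s = (n+g+δ)·k/y = MPK·k/y = capital's share 0.28.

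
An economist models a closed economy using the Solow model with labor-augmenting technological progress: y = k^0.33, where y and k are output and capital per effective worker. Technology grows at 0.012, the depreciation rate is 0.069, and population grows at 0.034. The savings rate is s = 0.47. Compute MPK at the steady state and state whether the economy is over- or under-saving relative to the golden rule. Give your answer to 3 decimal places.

over-saving; MPK ≈ 0.081

Break-even investment rate: n + g + δ = 0.034 + 0.012 + 0.069 = 0.115.
Steady-state k*: s·k^0.33 = 0.115·k gives k* = (0.47/0.115)^(1/0.67) ≈ 8.1759.
MPK = 0.33·8.1759^(-0.67) ≈ 0.0807.
MPK < n+g+δ = 0.115, so the economy is dynamically inefficient (over-saving).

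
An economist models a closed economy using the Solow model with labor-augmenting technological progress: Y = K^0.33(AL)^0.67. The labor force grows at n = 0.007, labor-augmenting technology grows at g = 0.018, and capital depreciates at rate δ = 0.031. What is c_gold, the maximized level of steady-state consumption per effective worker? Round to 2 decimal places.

Break-even investment rate: n + g + δ = 0.007 + 0.018 + 0.031 = 0.056.
Maximizing c = f(k) − (n+g+δ)·k gives f'(k) = n+g+δ, i.e. 0.33·k^(0.33−1) = 0.056, so k_gold = (0.33/0.056)^(1/0.67) ≈ 14.1169.
y_gold = 14.1169^0.33 ≈ 2.3956.
c_gold = y_gold − (n+g+δ)·k_gold = 2.3956 − 0.056·14.1169 ≈ 1.6051.

c_gold ≈ 1.61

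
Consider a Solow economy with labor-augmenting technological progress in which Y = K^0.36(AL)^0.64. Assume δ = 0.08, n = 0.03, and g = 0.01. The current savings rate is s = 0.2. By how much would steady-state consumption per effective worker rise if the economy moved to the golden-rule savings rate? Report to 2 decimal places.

The effective depreciation rate is n + g + δ = 0.03 + 0.01 + 0.08 = 0.12.
Current steady state (s = 0.2): k* = (0.2/0.12)^(1/0.64) ≈ 2.2215, y* = 2.2215^0.36 ≈ 1.3329, c* = (1−0.2)·1.3329 ≈ 1.0663.
Setting f'(k) = n+g+δ gives 0.36·k^(0.36−1) = 0.12, hence k_gold = (0.36/0.12)^(1/0.64) ≈ 5.5655.
y_gold = 5.5655^0.36 ≈ 1.8552, c_gold = y_gold − 0.12·k_gold ≈ 1.1873.
Gain: Δc = 1.1873 − 1.0663 ≈ 0.1210.

Δc ≈ 0.12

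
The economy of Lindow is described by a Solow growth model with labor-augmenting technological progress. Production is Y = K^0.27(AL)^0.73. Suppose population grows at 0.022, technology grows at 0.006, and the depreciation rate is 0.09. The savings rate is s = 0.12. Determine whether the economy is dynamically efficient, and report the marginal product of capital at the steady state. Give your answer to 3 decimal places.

dynamically efficient; MPK ≈ 0.266

Break-even investment rate: n + g + δ = 0.022 + 0.006 + 0.09 = 0.118.
Steady-state k*: s·k^0.27 = 0.118·k gives k* = (0.12/0.118)^(1/0.73) ≈ 1.0233.
MPK = 0.27·1.0233^(-0.73) ≈ 0.2655.
MPK > n+g+δ = 0.118, so the economy is dynamically efficient (under-saving).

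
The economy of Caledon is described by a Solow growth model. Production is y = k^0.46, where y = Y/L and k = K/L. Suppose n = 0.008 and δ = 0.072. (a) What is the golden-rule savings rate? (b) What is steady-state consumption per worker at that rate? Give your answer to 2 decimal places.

(a) s_gold = 0.46; (b) c_gold ≈ 2.40

n + δ = 0.008 + 0.072 = 0.08.
For Cobb-Douglas, s_gold equals capital's share: s_gold = 0.46.
Maximizing c = f(k) − (n+δ)·k gives f'(k) = n+δ, i.e. 0.46·k^(0.46−1) = 0.08, so k_gold = (0.46/0.08)^(1/0.54) ≈ 25.5148.
y_gold = 25.5148^0.46 ≈ 4.4374; c_gold = (1−0.46)·y_gold ≈ 2.3962.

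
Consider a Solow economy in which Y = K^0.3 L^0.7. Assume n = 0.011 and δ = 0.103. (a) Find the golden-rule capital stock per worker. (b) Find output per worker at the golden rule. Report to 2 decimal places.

The effective depreciation rate is n + δ = 0.011 + 0.103 = 0.114.
At the golden rule the marginal product of capital equals n+δ: 0.3·k^(0.3−1) = 0.114. Solving, k_gold = (0.3/0.114)^(1/0.7) ≈ 3.9839.
y_gold = 3.9839^0.3 ≈ 1.5139.

(a) k_gold ≈ 3.98; (b) y_gold ≈ 1.51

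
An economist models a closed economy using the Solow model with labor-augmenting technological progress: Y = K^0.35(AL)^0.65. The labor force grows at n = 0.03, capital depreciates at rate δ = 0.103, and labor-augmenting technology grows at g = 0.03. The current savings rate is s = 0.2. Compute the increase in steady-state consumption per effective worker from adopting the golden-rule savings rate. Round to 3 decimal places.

Δc ≈ 0.088

Break-even investment rate: n + g + δ = 0.03 + 0.03 + 0.103 = 0.163.
Current steady state (s = 0.2): k* = (0.2/0.163)^(1/0.65) ≈ 1.3699, y* = 1.3699^0.35 ≈ 1.1164, c* = (1−0.2)·1.1164 ≈ 0.8932.
Golden rule sets MPK = n+g+δ: 0.35·k^(0.35−1) = 0.163, so k_gold = (0.35/0.163)^(1/0.65) ≈ 3.2403.
y_gold = 3.2403^0.35 ≈ 1.5091, c_gold = y_gold − 0.163·k_gold ≈ 0.9809.
Gain: Δc = 0.9809 − 0.8932 ≈ 0.0877.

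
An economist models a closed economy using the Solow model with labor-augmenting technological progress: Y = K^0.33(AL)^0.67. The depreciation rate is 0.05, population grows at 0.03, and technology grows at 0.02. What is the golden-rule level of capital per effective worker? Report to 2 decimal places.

Capital per effective worker breaks even when investment replaces (n + g + δ)·k; here n + g + δ = 0.1.
Setting f'(k) = n+g+δ gives 0.33·k^(0.33−1) = 0.1, hence k_gold = (0.33/0.1)^(1/0.67) ≈ 5.9416.

k_gold ≈ 5.94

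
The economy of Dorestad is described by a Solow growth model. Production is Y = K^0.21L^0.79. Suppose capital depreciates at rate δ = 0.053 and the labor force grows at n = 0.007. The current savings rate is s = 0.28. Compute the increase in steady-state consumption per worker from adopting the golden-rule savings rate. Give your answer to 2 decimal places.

Break-even investment rate: n + δ = 0.007 + 0.053 = 0.06.
Current steady state (s = 0.28): k* = (0.28/0.06)^(1/0.79) ≈ 7.0282, y* = 7.0282^0.21 ≈ 1.5060, c* = (1−0.28)·1.5060 ≈ 1.0844.
Maximizing c = f(k) − (n+δ)·k gives f'(k) = n+δ, i.e. 0.21·k^(0.21−1) = 0.06, so k_gold = (0.21/0.06)^(1/0.79) ≈ 4.8831.
y_gold = 4.8831^0.21 ≈ 1.3952, c_gold = y_gold − 0.06·k_gold ≈ 1.1022.
Gain: Δc = 1.1022 − 1.0844 ≈ 0.0178.

Δc ≈ 0.02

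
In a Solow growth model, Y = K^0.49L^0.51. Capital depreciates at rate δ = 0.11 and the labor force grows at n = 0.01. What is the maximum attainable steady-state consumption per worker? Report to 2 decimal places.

n + δ = 0.01 + 0.11 = 0.12.
Maximizing c = f(k) − (n+δ)·k gives f'(k) = n+δ, i.e. 0.49·k^(0.49−1) = 0.12, so k_gold = (0.49/0.12)^(1/0.51) ≈ 15.7786.
y_gold = 15.7786^0.49 ≈ 3.8641.
c_gold = y_gold − (n+δ)·k_gold = 3.8641 − 0.12·15.7786 ≈ 1.9707.

c_gold ≈ 1.97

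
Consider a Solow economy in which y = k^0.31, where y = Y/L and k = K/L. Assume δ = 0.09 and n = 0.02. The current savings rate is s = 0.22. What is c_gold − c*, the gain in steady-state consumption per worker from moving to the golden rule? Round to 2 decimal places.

Δc ≈ 0.03

Break-even investment rate: n + δ = 0.02 + 0.09 = 0.11.
Current steady state (s = 0.22): k* = (0.22/0.11)^(1/0.69) ≈ 2.7307, y* = 2.7307^0.31 ≈ 1.3654, c* = (1−0.22)·1.3654 ≈ 1.0650.
Maximizing c = f(k) − (n+δ)·k gives f'(k) = n+δ, i.e. 0.31·k^(0.31−1) = 0.11, so k_gold = (0.31/0.11)^(1/0.69) ≈ 4.4888.
y_gold = 4.4888^0.31 ≈ 1.5928, c_gold = y_gold − 0.11·k_gold ≈ 1.0990.
Gain: Δc = 1.0990 − 1.0650 ≈ 0.0341.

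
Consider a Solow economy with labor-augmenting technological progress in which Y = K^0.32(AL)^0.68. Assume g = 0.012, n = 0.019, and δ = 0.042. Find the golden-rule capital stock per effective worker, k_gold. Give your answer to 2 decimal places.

k_gold ≈ 8.79

The effective depreciation rate is n + g + δ = 0.019 + 0.012 + 0.042 = 0.073.
Setting f'(k) = n+g+δ gives 0.32·k^(0.32−1) = 0.073, hence k_gold = (0.32/0.073)^(1/0.68) ≈ 8.7875.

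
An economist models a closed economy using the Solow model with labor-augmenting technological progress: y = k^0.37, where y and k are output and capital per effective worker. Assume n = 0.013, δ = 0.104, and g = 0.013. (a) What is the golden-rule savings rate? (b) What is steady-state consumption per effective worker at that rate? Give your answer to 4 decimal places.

(a) s_gold = 0.3700; (b) c_gold ≈ 1.1645

The effective depreciation rate is n + g + δ = 0.013 + 0.013 + 0.104 = 0.13.
For Cobb-Douglas, s_gold equals capital's share: s_gold = 0.37.
Maximizing c = f(k) − (n+g+δ)·k gives f'(k) = n+g+δ, i.e. 0.37·k^(0.37−1) = 0.13, so k_gold = (0.37/0.13)^(1/0.63) ≈ 5.2607.
y_gold = 5.2607^0.37 ≈ 1.8484; c_gold = (1−0.37)·y_gold ≈ 1.1645.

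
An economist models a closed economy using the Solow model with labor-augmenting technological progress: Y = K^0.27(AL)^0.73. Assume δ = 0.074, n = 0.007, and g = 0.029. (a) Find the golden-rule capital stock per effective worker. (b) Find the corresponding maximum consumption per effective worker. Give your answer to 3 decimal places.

n + g + δ = 0.007 + 0.029 + 0.074 = 0.11.
Maximizing c = f(k) − (n+g+δ)·k gives f'(k) = n+g+δ, i.e. 0.27·k^(0.27−1) = 0.11, so k_gold = (0.27/0.11)^(1/0.73) ≈ 3.4214.
y_gold = 3.4214^0.27 ≈ 1.3939; c_gold = y_gold − 0.11·k_gold ≈ 1.0176.

(a) k_gold ≈ 3.421; (b) c_gold ≈ 1.018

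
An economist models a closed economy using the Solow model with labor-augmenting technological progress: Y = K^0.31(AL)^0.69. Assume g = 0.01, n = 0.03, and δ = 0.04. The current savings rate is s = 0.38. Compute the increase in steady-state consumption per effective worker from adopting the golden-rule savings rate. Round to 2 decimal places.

n + g + δ = 0.03 + 0.01 + 0.04 = 0.08.
Current steady state (s = 0.38): k* = (0.38/0.08)^(1/0.69) ≈ 9.5657, y* = 9.5657^0.31 ≈ 2.0138, c* = (1−0.38)·2.0138 ≈ 1.2486.
At the golden rule the marginal product of capital equals n+g+δ: 0.31·k^(0.31−1) = 0.08. Solving, k_gold = (0.31/0.08)^(1/0.69) ≈ 7.1214.
y_gold = 7.1214^0.31 ≈ 1.8378, c_gold = y_gold − 0.08·k_gold ≈ 1.2681.
Gain: Δc = 1.2681 − 1.2486 ≈ 0.0195.

Δc ≈ 0.02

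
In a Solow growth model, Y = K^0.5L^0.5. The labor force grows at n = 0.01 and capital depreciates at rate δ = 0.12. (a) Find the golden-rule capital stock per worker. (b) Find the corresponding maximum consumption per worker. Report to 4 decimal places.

(a) k_gold ≈ 14.7929; (b) c_gold ≈ 1.9231

Capital per worker breaks even when investment replaces (n + δ)·k; here n + δ = 0.13.
Setting f'(k) = n+δ gives 0.5·k^(0.5−1) = 0.13, hence k_gold = (0.5/0.13)^(1/0.5) ≈ 14.7929.
y_gold = 14.7929^0.5 ≈ 3.8462; c_gold = y_gold − 0.13·k_gold ≈ 1.9231.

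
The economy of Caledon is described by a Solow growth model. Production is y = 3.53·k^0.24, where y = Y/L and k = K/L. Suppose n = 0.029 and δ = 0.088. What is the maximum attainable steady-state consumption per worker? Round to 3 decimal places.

c_gold ≈ 5.013

n + δ = 0.029 + 0.088 = 0.117.
Golden rule sets MPK = n+δ: 0.24·3.53·k^(0.24−1) = 0.117, so k_gold = (0.24·3.53/0.117)^(1/0.76) ≈ 13.5306.
y_gold = 3.53·13.5306^0.24 ≈ 6.5961.
c_gold = y_gold − (n+δ)·k_gold = 6.5961 − 0.117·13.5306 ≈ 5.0131.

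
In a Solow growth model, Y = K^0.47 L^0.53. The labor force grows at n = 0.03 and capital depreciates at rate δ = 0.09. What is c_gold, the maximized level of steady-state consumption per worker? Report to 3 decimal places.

The effective depreciation rate is n + δ = 0.03 + 0.09 = 0.12.
Golden rule sets MPK = n+δ: 0.47·k^(0.47−1) = 0.12, so k_gold = (0.47/0.12)^(1/0.53) ≈ 13.1435.
y_gold = 13.1435^0.47 ≈ 3.3558.
c_gold = y_gold − (n+δ)·k_gold = 3.3558 − 0.12·13.1435 ≈ 1.7786.

c_gold ≈ 1.779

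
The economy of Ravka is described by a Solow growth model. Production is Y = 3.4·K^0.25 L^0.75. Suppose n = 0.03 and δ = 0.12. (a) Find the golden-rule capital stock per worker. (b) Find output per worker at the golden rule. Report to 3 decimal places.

(a) k_gold ≈ 10.103; (b) y_gold ≈ 6.062

Capital per worker breaks even when investment replaces (n + δ)·k; here n + δ = 0.15.
Setting f'(k) = n+δ gives 0.25·3.4·k^(0.25−1) = 0.15, hence k_gold = (0.25·3.4/0.15)^(1/0.75) ≈ 10.1027.
y_gold = 3.4·10.1027^0.25 ≈ 6.0616.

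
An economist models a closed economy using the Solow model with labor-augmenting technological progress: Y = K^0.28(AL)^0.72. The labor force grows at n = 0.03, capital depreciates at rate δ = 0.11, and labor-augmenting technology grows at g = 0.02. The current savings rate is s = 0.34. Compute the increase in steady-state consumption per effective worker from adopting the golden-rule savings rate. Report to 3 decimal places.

Break-even investment rate: n + g + δ = 0.03 + 0.02 + 0.11 = 0.16.
Current steady state (s = 0.34): k* = (0.34/0.16)^(1/0.72) ≈ 2.8488, y* = 2.8488^0.28 ≈ 1.3406, c* = (1−0.34)·1.3406 ≈ 0.8848.
At the golden rule the marginal product of capital equals n+g+δ: 0.28·k^(0.28−1) = 0.16. Solving, k_gold = (0.28/0.16)^(1/0.72) ≈ 2.1755.
y_gold = 2.1755^0.28 ≈ 1.2431, c_gold = y_gold − 0.16·k_gold ≈ 0.8950.
Gain: Δc = 0.8950 − 0.8848 ≈ 0.0102.

Δc ≈ 0.010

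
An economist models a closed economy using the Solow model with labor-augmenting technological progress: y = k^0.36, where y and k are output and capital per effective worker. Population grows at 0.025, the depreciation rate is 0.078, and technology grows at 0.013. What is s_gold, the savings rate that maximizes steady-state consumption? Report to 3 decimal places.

s_gold = 0.360

Break-even investment rate: n + g + δ = 0.025 + 0.013 + 0.078 = 0.116.
At the golden rule MPK = n+g+δ, and in any Cobb-Douglas steady state s = (n+g+δ)·k/y = MPK·k/y = capital's share 0.36.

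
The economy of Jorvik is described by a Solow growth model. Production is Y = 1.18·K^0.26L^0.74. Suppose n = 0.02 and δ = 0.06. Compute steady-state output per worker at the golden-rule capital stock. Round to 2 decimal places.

n + δ = 0.02 + 0.06 = 0.08.
Setting f'(k) = n+δ gives 0.26·1.18·k^(0.26−1) = 0.08, hence k_gold = (0.26·1.18/0.08)^(1/0.74) ≈ 6.1500.
Output: y_gold = 1.18·k_gold^0.26 = 1.18·6.1500^0.26 ≈ 1.8923.

y_gold ≈ 1.89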